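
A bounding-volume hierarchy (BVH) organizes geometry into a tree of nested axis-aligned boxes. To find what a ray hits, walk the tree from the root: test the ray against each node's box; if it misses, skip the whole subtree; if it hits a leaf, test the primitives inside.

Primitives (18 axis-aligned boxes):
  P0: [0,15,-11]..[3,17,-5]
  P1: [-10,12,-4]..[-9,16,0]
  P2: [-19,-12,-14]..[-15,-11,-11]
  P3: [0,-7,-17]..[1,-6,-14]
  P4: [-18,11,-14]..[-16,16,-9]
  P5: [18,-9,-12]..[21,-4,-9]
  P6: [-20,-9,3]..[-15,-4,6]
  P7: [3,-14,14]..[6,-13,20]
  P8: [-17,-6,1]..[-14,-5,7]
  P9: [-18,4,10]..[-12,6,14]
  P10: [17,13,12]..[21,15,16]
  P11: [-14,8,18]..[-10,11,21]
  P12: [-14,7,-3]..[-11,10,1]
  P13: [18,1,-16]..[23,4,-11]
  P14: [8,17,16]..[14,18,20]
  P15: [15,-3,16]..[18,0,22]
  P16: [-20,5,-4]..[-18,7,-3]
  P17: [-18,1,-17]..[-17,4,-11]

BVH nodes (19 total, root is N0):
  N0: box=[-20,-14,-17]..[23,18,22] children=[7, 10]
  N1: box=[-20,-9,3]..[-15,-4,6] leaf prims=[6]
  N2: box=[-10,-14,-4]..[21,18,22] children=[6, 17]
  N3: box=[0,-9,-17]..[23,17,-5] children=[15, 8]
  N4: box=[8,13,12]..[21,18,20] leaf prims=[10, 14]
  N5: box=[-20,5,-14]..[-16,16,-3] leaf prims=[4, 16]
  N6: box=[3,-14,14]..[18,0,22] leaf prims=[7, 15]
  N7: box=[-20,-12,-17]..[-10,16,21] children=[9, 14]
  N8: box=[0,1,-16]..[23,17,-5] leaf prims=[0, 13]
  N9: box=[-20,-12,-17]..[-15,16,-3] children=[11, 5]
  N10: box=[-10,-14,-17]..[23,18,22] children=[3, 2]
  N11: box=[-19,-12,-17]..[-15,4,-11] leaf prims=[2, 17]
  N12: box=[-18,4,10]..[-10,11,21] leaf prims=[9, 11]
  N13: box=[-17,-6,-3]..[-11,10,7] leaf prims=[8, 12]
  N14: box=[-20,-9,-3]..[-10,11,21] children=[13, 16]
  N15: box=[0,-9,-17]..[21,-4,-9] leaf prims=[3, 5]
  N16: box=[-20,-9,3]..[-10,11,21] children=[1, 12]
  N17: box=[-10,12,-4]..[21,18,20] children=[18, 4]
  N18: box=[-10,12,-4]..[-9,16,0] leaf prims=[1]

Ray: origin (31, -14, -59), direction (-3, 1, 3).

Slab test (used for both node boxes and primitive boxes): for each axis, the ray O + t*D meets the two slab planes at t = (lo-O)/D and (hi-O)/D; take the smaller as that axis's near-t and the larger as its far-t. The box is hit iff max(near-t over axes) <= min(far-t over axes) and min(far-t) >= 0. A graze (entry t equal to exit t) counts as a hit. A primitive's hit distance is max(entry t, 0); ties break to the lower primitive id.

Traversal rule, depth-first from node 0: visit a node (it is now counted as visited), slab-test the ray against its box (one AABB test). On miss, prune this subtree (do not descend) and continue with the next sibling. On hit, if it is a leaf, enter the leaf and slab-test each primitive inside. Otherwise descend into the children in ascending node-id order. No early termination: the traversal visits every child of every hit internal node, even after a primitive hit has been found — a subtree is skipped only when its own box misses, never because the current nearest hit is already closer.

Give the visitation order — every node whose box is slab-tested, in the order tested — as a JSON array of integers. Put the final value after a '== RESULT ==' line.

Traverse from the root:
N0 x:[8/3,17] y:[0,32] z:[14,27] -> hit [14,17], descend [7, 10]
  N7 x:[41/3,17] y:[2,30] z:[14,80/3] -> hit [14,17], descend [9, 14]
    N9 x:[46/3,17] y:[2,30] z:[14,56/3] -> hit [46/3,17], descend [5, 11]
      N5 x:[47/3,17] y:[19,30] z:[15,56/3] -> miss, prune
      N11 x:[46/3,50/3] y:[2,18] z:[14,16] -> hit [46/3,16] leaf, test {P2(miss), P17@t=16}
    N14 x:[41/3,17] y:[5,25] z:[56/3,80/3] -> miss, prune
  N10 x:[8/3,41/3] y:[0,32] z:[14,27] -> miss, prune

Summary -> nodes [0, 7, 9, 5, 11, 14, 10]; box-tests=7; leaf-entries=1; first=P17

== RESULT ==
[0, 7, 9, 5, 11, 14, 10]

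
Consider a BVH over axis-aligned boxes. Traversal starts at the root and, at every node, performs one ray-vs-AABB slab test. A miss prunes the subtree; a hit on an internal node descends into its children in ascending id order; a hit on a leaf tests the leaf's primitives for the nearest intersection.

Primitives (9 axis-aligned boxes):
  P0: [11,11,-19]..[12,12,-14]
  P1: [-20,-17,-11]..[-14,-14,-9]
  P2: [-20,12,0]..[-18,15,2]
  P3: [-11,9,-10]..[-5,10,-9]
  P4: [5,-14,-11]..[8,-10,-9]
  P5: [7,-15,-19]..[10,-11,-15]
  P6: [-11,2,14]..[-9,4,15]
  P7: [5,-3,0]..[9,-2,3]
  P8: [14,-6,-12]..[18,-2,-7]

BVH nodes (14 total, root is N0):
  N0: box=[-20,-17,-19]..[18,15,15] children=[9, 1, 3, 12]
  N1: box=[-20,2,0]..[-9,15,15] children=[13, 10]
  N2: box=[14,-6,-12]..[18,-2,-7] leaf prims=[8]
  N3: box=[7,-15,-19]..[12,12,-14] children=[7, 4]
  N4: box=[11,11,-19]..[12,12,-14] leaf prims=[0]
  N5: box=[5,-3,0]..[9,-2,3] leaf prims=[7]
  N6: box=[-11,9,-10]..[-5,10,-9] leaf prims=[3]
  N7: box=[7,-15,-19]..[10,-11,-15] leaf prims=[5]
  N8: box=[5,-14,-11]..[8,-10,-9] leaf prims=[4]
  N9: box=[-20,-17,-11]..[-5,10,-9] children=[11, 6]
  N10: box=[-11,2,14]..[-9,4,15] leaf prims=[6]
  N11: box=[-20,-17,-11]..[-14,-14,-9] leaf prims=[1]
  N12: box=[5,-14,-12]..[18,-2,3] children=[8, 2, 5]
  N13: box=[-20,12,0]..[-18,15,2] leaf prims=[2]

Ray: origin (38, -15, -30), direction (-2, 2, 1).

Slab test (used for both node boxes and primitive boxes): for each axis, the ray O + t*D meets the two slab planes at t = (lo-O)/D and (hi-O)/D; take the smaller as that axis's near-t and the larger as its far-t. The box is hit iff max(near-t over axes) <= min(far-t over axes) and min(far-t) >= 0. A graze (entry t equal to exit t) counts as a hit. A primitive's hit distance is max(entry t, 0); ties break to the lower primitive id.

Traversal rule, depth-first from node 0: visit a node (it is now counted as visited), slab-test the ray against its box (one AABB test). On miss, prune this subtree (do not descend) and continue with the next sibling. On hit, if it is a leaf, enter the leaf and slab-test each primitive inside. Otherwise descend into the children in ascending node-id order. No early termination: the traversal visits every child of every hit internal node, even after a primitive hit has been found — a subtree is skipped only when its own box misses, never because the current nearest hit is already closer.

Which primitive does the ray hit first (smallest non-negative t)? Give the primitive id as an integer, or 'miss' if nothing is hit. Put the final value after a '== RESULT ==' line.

Trace the traversal:
N0 x:[10,29] y:[-1,15] z:[11,45] -> hit [11,15], descend [1, 3, 9, 12]
  N1 x:[47/2,29] y:[17/2,15] z:[30,45] -> miss, prune
  N3 x:[13,31/2] y:[0,27/2] z:[11,16] -> hit [13,27/2], descend [4, 7]
    N4 x:[13,27/2] y:[13,27/2] z:[11,16] -> hit [13,27/2] leaf, test {P0@t=13}
    N7 x:[14,31/2] y:[0,2] z:[11,15] -> miss, prune
  N9 x:[43/2,29] y:[-1,25/2] z:[19,21] -> miss, prune
  N12 x:[10,33/2] y:[1/2,13/2] z:[18,33] -> miss, prune

7 AABB tests over nodes [0, 1, 3, 4, 7, 9, 12]; 1 leaf entered; closest P0.

== RESULT ==
0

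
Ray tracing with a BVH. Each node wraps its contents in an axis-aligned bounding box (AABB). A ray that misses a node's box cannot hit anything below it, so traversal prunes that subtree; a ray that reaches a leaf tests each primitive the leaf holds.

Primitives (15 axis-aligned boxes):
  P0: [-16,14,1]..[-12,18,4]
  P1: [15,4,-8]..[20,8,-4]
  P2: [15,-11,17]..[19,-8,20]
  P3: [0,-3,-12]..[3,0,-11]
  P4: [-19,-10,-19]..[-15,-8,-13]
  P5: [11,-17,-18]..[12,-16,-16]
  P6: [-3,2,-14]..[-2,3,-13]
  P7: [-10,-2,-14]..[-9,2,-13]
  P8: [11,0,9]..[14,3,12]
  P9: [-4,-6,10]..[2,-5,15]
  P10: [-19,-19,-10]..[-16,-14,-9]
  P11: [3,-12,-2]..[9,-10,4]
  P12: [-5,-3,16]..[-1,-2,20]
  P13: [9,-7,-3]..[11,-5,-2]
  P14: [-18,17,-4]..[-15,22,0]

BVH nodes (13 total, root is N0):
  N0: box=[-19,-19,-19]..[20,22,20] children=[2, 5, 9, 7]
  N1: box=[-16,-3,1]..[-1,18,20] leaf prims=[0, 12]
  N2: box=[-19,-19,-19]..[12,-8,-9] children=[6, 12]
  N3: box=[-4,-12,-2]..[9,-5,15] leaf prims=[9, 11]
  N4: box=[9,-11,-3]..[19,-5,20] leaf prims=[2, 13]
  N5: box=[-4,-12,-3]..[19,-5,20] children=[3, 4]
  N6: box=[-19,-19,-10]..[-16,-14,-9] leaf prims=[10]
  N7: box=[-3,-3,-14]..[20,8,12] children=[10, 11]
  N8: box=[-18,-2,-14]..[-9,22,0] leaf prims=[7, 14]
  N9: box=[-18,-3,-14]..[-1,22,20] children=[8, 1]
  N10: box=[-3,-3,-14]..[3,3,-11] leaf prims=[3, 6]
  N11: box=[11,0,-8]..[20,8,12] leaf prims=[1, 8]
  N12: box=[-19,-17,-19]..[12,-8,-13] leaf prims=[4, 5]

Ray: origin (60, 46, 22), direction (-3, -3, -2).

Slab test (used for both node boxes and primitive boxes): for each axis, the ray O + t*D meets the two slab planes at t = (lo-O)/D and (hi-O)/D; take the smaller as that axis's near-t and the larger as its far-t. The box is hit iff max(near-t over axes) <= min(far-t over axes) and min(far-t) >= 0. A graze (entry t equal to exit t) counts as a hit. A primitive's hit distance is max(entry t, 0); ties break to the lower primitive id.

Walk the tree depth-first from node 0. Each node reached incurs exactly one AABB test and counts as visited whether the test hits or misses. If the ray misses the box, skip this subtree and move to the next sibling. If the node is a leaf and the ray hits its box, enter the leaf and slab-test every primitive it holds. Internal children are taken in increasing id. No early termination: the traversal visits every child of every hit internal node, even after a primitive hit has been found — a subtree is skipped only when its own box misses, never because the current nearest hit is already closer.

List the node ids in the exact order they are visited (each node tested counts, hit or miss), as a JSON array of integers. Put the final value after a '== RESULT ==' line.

Trace the traversal:
N0 x:[40/3,79/3] y:[8,65/3] z:[1,41/2] -> hit [40/3,41/2], descend [2, 5, 7, 9]
  N2 x:[16,79/3] y:[18,65/3] z:[31/2,41/2] -> hit [18,41/2], descend [6, 12]
    N6 x:[76/3,79/3] y:[20,65/3] z:[31/2,16] -> miss, prune
    N12 x:[16,79/3] y:[18,21] z:[35/2,41/2] -> hit [18,41/2] leaf, test {P4(miss), P5(miss)}
  N5 x:[41/3,64/3] y:[17,58/3] z:[1,25/2] -> miss, prune
  N7 x:[40/3,21] y:[38/3,49/3] z:[5,18] -> hit [40/3,49/3], descend [10, 11]
    N10 x:[19,21] y:[43/3,49/3] z:[33/2,18] -> miss, prune
    N11 x:[40/3,49/3] y:[38/3,46/3] z:[5,15] -> hit [40/3,15] leaf, test {P1@t=40/3, P8(miss)}
  N9 x:[61/3,26] y:[8,49/3] z:[1,18] -> miss, prune

order=[0, 2, 6, 12, 5, 7, 10, 11, 9]  |boxes|=9  |leaves|=2  hit=P1

== RESULT ==
[0, 2, 6, 12, 5, 7, 10, 11, 9]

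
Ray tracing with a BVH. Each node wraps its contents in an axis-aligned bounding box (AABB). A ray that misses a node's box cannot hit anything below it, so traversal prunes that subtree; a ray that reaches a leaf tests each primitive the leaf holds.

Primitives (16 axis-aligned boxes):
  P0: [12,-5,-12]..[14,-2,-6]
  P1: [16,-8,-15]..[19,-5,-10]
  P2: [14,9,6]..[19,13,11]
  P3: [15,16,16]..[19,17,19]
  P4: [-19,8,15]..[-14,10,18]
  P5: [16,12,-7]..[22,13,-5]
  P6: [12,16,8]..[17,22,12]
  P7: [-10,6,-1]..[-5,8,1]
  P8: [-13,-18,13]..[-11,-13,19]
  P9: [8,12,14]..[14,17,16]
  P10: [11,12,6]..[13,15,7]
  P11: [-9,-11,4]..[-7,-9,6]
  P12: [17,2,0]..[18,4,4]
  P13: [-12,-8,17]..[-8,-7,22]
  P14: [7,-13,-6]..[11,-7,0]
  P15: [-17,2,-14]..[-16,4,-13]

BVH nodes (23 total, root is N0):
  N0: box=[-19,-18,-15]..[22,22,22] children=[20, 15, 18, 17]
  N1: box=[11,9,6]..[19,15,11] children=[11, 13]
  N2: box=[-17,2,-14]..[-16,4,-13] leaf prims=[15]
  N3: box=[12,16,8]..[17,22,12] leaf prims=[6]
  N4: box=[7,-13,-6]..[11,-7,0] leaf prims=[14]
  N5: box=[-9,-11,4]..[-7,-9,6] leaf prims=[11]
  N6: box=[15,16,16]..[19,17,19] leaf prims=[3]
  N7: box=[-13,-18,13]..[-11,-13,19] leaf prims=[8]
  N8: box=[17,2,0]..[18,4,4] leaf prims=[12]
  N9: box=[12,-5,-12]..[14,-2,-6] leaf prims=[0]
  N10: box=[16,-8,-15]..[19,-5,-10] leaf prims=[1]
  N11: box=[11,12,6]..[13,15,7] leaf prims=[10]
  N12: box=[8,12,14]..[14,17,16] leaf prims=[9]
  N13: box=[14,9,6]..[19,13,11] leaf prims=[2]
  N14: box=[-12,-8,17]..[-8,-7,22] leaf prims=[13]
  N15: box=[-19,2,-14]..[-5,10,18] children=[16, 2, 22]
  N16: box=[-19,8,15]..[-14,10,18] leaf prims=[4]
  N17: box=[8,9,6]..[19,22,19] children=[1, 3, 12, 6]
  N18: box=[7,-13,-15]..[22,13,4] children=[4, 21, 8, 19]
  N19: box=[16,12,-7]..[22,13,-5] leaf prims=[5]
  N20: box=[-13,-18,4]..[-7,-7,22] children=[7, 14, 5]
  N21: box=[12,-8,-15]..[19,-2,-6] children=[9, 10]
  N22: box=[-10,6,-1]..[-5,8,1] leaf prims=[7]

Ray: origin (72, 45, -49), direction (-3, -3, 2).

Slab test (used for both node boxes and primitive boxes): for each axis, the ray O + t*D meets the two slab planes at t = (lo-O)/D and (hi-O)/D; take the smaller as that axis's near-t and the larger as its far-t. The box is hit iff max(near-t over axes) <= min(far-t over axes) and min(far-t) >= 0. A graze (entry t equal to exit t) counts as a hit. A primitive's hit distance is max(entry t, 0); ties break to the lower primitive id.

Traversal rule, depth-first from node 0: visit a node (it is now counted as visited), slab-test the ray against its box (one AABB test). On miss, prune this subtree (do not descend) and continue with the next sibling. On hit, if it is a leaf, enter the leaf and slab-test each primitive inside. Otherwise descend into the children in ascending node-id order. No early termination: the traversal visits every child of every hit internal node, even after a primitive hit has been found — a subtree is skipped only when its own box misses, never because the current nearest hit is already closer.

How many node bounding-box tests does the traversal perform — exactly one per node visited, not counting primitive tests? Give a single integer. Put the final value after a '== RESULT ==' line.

Traverse from the root:
N0 x:[50/3,91/3] y:[23/3,21] z:[17,71/2] -> hit [17,21], descend [15, 17, 18, 20]
  N15 x:[77/3,91/3] y:[35/3,43/3] z:[35/2,67/2] -> miss, prune
  N17 x:[53/3,64/3] y:[23/3,12] z:[55/2,34] -> miss, prune
  N18 x:[50/3,65/3] y:[32/3,58/3] z:[17,53/2] -> hit [17,58/3], descend [4, 8, 19, 21]
    N4 x:[61/3,65/3] y:[52/3,58/3] z:[43/2,49/2] -> miss, prune
    N8 x:[18,55/3] y:[41/3,43/3] z:[49/2,53/2] -> miss, prune
    N19 x:[50/3,56/3] y:[32/3,11] z:[21,22] -> miss, prune
    N21 x:[53/3,20] y:[47/3,53/3] z:[17,43/2] -> hit [53/3,53/3], descend [9, 10]
      N9 x:[58/3,20] y:[47/3,50/3] z:[37/2,43/2] -> miss, prune
      N10 x:[53/3,56/3] y:[50/3,53/3] z:[17,39/2] -> hit [53/3,53/3] leaf, test {P1@t=53/3}
  N20 x:[79/3,85/3] y:[52/3,21] z:[53/2,71/2] -> miss, prune

order=[0, 15, 17, 18, 4, 8, 19, 21, 9, 10, 20]  |boxes|=11  |leaves|=1  hit=P1

== RESULT ==
11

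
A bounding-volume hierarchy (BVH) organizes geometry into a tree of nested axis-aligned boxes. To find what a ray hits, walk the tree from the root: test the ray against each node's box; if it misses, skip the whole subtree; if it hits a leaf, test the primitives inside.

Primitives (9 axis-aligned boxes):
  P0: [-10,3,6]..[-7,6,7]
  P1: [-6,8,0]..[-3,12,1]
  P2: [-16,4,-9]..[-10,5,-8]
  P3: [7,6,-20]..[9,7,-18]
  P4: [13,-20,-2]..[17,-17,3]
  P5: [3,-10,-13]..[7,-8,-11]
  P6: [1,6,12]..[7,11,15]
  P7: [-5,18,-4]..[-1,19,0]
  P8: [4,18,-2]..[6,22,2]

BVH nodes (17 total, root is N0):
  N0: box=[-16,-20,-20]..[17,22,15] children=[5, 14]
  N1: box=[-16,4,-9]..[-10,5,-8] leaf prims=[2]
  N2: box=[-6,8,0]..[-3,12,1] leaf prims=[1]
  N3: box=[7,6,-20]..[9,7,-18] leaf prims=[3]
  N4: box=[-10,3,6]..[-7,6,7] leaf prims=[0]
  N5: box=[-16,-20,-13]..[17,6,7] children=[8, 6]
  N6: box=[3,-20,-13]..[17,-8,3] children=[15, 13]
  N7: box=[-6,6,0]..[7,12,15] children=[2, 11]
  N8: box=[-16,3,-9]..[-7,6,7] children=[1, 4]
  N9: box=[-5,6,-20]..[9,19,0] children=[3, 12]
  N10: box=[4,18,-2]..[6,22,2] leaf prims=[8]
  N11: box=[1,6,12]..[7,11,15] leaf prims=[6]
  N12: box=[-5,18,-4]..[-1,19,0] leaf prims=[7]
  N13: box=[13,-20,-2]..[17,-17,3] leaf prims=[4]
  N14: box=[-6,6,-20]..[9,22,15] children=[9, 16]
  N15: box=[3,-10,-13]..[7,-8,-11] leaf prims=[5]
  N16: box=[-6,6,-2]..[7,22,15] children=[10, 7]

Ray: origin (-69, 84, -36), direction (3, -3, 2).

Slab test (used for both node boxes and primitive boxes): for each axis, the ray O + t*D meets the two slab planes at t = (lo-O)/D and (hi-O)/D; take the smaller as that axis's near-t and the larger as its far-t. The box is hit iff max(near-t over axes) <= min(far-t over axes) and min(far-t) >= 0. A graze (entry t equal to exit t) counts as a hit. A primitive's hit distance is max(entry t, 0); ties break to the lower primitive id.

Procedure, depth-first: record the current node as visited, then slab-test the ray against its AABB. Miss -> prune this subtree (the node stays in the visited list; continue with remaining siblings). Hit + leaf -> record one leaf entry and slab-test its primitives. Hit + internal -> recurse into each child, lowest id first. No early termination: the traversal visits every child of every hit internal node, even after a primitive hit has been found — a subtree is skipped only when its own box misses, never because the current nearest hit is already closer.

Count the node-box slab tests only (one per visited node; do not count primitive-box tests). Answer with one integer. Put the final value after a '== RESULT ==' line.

Trace the traversal:
N0 x:[53/3,86/3] y:[62/3,104/3] z:[8,51/2] -> hit [62/3,51/2], descend [5, 14]
  N5 x:[53/3,86/3] y:[26,104/3] z:[23/2,43/2] -> miss, prune
  N14 x:[21,26] y:[62/3,26] z:[8,51/2] -> hit [21,51/2], descend [9, 16]
    N9 x:[64/3,26] y:[65/3,26] z:[8,18] -> miss, prune
    N16 x:[21,76/3] y:[62/3,26] z:[17,51/2] -> hit [21,76/3], descend [7, 10]
      N7 x:[21,76/3] y:[24,26] z:[18,51/2] -> hit [24,76/3], descend [2, 11]
        N2 x:[21,22] y:[24,76/3] z:[18,37/2] -> miss, prune
        N11 x:[70/3,76/3] y:[73/3,26] z:[24,51/2] -> hit [73/3,76/3] leaf, test {P6@t=73/3}
      N10 x:[73/3,25] y:[62/3,22] z:[17,19] -> miss, prune

Summary -> nodes [0, 5, 14, 9, 16, 7, 2, 11, 10]; box-tests=9; leaf-entries=1; first=P6

== RESULT ==
9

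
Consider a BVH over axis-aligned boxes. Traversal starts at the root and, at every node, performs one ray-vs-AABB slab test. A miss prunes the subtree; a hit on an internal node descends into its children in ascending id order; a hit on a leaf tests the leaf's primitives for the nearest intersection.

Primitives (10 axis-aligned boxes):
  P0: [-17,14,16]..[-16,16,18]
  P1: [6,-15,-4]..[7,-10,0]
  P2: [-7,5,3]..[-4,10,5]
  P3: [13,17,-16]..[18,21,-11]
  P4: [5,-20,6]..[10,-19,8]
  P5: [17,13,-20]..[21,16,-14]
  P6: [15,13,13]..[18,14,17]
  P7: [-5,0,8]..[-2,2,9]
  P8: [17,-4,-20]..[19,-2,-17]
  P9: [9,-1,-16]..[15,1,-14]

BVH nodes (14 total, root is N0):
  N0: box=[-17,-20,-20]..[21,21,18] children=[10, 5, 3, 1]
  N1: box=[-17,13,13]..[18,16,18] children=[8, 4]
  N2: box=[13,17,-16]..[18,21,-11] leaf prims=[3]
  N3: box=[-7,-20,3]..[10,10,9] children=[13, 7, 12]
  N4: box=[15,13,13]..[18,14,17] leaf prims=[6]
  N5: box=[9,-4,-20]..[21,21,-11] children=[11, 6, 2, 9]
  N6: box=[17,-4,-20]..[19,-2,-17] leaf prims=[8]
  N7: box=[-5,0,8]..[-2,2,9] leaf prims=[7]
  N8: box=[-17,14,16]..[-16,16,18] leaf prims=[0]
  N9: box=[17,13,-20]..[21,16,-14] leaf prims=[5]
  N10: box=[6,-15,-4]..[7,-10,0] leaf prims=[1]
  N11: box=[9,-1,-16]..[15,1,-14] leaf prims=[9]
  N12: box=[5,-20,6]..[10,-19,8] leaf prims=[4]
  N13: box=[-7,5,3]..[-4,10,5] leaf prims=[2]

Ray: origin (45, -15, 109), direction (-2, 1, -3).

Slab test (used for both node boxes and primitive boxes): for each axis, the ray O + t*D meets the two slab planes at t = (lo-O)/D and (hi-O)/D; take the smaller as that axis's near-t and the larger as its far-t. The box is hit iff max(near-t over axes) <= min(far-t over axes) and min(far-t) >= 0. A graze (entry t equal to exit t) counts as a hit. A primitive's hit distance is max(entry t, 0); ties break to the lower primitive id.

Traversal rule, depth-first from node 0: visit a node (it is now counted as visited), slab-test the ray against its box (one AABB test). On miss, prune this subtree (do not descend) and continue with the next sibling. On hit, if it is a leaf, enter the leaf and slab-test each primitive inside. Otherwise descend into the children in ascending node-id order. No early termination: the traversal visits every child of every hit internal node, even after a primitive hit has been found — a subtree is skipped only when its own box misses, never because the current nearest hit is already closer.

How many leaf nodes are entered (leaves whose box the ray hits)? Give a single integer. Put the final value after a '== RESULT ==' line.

Trace the traversal:
N0 x:[12,31] y:[-5,36] z:[91/3,43] -> hit [91/3,31], descend [1, 3, 5, 10]
  N1 x:[27/2,31] y:[28,31] z:[91/3,32] -> hit [91/3,31], descend [4, 8]
    N4 x:[27/2,15] y:[28,29] z:[92/3,32] -> miss, prune
    N8 x:[61/2,31] y:[29,31] z:[91/3,31] -> hit [61/2,31] leaf, test {P0@t=61/2}
  N3 x:[35/2,26] y:[-5,25] z:[100/3,106/3] -> miss, prune
  N5 x:[12,18] y:[11,36] z:[40,43] -> miss, prune
  N10 x:[19,39/2] y:[0,5] z:[109/3,113/3] -> miss, prune

Summary -> nodes [0, 1, 4, 8, 3, 5, 10]; box-tests=7; leaf-entries=1; first=P0

== RESULT ==
1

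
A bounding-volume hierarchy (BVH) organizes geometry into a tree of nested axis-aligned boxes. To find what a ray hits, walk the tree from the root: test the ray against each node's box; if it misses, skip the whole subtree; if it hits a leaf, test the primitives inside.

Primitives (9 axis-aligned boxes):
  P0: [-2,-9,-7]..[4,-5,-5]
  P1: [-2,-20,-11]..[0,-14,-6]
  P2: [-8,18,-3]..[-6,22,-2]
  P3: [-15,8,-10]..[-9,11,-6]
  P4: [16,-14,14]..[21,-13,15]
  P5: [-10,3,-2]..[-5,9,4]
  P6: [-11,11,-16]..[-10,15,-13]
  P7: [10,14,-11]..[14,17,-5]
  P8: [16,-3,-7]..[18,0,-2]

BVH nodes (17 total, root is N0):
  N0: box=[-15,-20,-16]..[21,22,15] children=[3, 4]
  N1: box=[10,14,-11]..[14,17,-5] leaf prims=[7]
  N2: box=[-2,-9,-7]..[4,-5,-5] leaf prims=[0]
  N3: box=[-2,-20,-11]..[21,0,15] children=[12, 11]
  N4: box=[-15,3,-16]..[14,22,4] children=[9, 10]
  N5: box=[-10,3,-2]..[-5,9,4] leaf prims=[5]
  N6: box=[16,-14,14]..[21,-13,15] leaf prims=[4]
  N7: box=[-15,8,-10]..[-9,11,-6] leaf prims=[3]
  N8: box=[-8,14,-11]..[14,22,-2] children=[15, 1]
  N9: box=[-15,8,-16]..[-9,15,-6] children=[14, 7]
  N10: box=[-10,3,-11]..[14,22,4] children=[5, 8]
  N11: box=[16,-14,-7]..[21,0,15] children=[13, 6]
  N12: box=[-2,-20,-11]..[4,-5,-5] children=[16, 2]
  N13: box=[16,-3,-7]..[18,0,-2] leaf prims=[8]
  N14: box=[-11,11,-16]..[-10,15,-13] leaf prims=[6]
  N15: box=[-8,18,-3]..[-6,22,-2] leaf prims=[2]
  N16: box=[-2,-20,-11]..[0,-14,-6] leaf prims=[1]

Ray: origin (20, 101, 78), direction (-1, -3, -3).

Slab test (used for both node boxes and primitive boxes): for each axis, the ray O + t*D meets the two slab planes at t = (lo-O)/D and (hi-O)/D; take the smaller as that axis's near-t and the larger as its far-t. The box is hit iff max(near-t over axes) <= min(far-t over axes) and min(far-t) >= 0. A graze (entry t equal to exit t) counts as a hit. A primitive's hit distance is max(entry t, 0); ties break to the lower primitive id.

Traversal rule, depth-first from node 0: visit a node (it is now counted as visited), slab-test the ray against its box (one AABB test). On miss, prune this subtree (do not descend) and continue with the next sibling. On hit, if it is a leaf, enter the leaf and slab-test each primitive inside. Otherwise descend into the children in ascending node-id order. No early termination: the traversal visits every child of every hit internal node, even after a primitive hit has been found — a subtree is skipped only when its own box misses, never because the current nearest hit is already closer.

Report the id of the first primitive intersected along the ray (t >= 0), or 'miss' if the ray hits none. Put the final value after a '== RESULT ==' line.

Traverse from the root:
N0 x:[-1,35] y:[79/3,121/3] z:[21,94/3] -> hit [79/3,94/3], descend [3, 4]
  N3 x:[-1,22] y:[101/3,121/3] z:[21,89/3] -> miss, prune
  N4 x:[6,35] y:[79/3,98/3] z:[74/3,94/3] -> hit [79/3,94/3], descend [9, 10]
    N9 x:[29,35] y:[86/3,31] z:[28,94/3] -> hit [29,31], descend [7, 14]
      N7 x:[29,35] y:[30,31] z:[28,88/3] -> miss, prune
      N14 x:[30,31] y:[86/3,30] z:[91/3,94/3] -> miss, prune
    N10 x:[6,30] y:[79/3,98/3] z:[74/3,89/3] -> hit [79/3,89/3], descend [5, 8]
      N5 x:[25,30] y:[92/3,98/3] z:[74/3,80/3] -> miss, prune
      N8 x:[6,28] y:[79/3,29] z:[80/3,89/3] -> hit [80/3,28], descend [1, 15]
        N1 x:[6,10] y:[28,29] z:[83/3,89/3] -> miss, prune
        N15 x:[26,28] y:[79/3,83/3] z:[80/3,27] -> hit [80/3,27] leaf, test {P2@t=80/3}

Visited [0, 3, 4, 9, 7, 14, 10, 5, 8, 1, 15]. Tests: 11 box, 1 leaf. Nearest: P2.

== RESULT ==
2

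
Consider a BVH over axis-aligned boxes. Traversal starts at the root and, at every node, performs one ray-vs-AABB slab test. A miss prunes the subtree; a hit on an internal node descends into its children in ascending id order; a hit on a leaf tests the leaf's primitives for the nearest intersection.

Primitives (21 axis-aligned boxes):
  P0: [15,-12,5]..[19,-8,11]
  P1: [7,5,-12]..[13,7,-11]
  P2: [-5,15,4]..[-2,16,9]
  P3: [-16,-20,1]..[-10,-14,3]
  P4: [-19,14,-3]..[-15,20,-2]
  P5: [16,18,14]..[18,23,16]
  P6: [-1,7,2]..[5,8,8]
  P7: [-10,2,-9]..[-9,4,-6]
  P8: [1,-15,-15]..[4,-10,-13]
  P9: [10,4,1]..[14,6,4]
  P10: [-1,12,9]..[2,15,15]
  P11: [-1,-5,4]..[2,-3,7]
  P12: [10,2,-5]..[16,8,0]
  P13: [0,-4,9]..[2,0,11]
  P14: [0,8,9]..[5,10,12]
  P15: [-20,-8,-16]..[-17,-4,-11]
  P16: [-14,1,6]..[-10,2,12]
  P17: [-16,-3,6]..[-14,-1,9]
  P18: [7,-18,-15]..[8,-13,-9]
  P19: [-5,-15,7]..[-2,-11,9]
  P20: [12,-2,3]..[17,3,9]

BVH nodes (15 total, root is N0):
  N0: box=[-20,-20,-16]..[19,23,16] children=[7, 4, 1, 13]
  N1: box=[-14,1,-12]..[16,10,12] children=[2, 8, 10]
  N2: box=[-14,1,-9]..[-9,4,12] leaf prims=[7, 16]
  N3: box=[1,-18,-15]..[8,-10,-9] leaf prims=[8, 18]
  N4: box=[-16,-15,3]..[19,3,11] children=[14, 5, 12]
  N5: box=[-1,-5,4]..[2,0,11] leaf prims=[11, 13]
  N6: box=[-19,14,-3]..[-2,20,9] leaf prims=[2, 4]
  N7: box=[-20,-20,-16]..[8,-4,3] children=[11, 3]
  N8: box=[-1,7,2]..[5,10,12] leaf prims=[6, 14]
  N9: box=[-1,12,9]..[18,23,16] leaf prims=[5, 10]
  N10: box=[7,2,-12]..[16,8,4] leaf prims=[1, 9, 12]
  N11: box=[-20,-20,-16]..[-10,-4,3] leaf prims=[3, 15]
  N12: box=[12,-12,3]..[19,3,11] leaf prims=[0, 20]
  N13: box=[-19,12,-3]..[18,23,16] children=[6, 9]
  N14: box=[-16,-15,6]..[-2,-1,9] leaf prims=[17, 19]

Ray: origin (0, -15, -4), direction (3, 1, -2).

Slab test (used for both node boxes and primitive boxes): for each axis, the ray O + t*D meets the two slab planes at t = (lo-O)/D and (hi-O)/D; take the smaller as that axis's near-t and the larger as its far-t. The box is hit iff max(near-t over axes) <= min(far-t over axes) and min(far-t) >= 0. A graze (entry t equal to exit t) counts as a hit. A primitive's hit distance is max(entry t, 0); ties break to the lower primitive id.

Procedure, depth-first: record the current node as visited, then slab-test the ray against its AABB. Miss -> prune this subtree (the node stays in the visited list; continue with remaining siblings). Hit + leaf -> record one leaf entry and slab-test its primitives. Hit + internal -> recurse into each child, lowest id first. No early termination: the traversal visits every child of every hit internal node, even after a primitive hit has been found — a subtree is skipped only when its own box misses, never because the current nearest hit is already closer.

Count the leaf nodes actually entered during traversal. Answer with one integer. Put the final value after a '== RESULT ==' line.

Walk:
N0 x:[-20/3,19/3] y:[-5,38] z:[-10,6] -> hit [-5,6], descend [1, 4, 7, 13]
  N1 x:[-14/3,16/3] y:[16,25] z:[-8,4] -> miss, prune
  N4 x:[-16/3,19/3] y:[0,18] z:[-15/2,-7/2] -> miss, prune
  N7 x:[-20/3,8/3] y:[-5,11] z:[-7/2,6] -> hit [-7/2,8/3], descend [3, 11]
    N3 x:[1/3,8/3] y:[-3,5] z:[5/2,11/2] -> hit [5/2,8/3] leaf, test {P8(miss), P18(miss)}
    N11 x:[-20/3,-10/3] y:[-5,11] z:[-7/2,6] -> miss, prune
  N13 x:[-19/3,6] y:[27,38] z:[-10,-1/2] -> miss, prune

Summary -> nodes [0, 1, 4, 7, 3, 11, 13]; box-tests=7; leaf-entries=1; first=miss

== RESULT ==
1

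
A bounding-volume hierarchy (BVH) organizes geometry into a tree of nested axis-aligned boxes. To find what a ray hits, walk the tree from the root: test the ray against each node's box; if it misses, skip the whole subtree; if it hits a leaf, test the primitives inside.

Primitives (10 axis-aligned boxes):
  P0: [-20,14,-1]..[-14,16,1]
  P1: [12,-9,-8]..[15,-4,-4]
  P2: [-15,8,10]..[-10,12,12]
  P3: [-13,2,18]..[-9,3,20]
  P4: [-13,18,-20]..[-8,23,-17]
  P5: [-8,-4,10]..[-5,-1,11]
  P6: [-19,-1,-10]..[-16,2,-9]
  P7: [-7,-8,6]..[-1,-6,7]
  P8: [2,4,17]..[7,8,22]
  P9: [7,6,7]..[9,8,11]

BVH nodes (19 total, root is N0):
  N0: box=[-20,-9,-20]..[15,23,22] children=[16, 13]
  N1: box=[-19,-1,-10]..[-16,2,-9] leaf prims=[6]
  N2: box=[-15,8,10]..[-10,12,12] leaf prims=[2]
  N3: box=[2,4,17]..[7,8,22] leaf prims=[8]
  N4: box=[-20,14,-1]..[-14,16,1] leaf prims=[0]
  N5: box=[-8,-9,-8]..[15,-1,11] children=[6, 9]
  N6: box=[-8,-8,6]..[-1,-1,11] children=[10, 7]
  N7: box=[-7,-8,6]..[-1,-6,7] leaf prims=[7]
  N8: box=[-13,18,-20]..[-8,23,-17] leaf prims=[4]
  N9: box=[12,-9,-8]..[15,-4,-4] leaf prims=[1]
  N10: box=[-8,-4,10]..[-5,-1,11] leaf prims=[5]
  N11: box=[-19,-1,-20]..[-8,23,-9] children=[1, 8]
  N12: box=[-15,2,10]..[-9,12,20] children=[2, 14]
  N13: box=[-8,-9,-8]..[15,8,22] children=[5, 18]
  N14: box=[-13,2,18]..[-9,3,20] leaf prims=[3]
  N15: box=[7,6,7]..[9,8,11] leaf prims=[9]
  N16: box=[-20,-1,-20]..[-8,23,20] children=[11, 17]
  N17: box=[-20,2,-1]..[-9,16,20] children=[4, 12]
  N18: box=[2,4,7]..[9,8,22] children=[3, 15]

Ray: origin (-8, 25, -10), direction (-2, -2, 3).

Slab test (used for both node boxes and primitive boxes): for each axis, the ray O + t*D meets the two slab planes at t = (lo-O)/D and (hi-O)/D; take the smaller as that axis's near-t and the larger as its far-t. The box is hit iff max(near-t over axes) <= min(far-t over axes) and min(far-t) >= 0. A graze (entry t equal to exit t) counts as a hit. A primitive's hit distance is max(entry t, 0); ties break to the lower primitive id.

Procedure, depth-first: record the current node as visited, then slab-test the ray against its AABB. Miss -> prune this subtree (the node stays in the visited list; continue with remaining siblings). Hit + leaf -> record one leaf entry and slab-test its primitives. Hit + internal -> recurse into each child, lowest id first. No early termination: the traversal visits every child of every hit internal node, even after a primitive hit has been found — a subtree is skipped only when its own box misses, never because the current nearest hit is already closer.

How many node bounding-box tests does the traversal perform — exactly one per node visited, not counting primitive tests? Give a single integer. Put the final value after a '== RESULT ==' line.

Trace the traversal:
N0 x:[-23/2,6] y:[1,17] z:[-10/3,32/3] -> hit [1,6], descend [13, 16]
  N13 x:[-23/2,0] y:[17/2,17] z:[2/3,32/3] -> miss, prune
  N16 x:[0,6] y:[1,13] z:[-10/3,10] -> hit [1,6], descend [11, 17]
    N11 x:[0,11/2] y:[1,13] z:[-10/3,1/3] -> miss, prune
    N17 x:[1/2,6] y:[9/2,23/2] z:[3,10] -> hit [9/2,6], descend [4, 12]
      N4 x:[3,6] y:[9/2,11/2] z:[3,11/3] -> miss, prune
      N12 x:[1/2,7/2] y:[13/2,23/2] z:[20/3,10] -> miss, prune

7 AABB tests over nodes [0, 13, 16, 11, 17, 4, 12]; 0 leaves entered; closest miss.

== RESULT ==
7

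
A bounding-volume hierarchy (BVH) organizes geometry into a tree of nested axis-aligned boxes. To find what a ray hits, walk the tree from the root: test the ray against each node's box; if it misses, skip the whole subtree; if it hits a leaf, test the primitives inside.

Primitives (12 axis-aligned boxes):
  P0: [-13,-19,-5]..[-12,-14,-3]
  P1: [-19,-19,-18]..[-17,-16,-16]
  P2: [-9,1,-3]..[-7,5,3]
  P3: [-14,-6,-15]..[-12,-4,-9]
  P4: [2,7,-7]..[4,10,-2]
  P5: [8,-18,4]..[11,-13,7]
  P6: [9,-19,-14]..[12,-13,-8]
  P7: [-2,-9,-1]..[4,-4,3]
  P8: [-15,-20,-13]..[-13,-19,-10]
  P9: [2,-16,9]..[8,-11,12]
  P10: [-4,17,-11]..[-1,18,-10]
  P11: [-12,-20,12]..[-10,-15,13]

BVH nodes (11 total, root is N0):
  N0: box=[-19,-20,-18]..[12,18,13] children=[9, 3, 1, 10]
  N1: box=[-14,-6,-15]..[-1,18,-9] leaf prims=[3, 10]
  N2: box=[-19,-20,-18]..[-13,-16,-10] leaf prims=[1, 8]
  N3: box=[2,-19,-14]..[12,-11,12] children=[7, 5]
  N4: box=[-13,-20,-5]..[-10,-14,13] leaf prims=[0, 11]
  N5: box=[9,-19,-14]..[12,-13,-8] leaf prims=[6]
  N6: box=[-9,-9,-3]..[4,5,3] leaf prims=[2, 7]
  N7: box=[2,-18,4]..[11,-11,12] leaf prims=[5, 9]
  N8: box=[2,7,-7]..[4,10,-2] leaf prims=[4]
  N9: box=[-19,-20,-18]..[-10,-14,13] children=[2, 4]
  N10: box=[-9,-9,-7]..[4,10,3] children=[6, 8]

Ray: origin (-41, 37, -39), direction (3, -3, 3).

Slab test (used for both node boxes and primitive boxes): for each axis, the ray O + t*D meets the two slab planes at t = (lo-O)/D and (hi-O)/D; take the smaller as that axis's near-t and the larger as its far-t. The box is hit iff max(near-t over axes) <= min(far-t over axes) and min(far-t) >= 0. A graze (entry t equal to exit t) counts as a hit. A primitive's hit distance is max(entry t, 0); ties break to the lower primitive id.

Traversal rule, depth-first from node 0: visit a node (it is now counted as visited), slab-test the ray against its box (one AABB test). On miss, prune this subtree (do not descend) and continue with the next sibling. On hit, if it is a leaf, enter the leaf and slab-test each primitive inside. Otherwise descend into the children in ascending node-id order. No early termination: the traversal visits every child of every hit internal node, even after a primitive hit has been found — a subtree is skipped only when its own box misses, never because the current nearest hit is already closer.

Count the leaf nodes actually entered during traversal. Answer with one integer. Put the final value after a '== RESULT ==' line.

Trace the traversal:
N0 x:[22/3,53/3] y:[19/3,19] z:[7,52/3] -> hit [22/3,52/3], descend [1, 3, 9, 10]
  N1 x:[9,40/3] y:[19/3,43/3] z:[8,10] -> hit [9,10] leaf, test {P3(miss), P10(miss)}
  N3 x:[43/3,53/3] y:[16,56/3] z:[25/3,17] -> hit [16,17], descend [5, 7]
    N5 x:[50/3,53/3] y:[50/3,56/3] z:[25/3,31/3] -> miss, prune
    N7 x:[43/3,52/3] y:[16,55/3] z:[43/3,17] -> hit [16,17] leaf, test {P5(miss), P9@t=16}
  N9 x:[22/3,31/3] y:[17,19] z:[7,52/3] -> miss, prune
  N10 x:[32/3,15] y:[9,46/3] z:[32/3,14] -> hit [32/3,14], descend [6, 8]
    N6 x:[32/3,15] y:[32/3,46/3] z:[12,14] -> hit [12,14] leaf, test {P2(miss), P7@t=41/3}
    N8 x:[43/3,15] y:[9,10] z:[32/3,37/3] -> miss, prune

Visited [0, 1, 3, 5, 7, 9, 10, 6, 8]. Tests: 9 box, 3 leaf. Nearest: P7.

== RESULT ==
3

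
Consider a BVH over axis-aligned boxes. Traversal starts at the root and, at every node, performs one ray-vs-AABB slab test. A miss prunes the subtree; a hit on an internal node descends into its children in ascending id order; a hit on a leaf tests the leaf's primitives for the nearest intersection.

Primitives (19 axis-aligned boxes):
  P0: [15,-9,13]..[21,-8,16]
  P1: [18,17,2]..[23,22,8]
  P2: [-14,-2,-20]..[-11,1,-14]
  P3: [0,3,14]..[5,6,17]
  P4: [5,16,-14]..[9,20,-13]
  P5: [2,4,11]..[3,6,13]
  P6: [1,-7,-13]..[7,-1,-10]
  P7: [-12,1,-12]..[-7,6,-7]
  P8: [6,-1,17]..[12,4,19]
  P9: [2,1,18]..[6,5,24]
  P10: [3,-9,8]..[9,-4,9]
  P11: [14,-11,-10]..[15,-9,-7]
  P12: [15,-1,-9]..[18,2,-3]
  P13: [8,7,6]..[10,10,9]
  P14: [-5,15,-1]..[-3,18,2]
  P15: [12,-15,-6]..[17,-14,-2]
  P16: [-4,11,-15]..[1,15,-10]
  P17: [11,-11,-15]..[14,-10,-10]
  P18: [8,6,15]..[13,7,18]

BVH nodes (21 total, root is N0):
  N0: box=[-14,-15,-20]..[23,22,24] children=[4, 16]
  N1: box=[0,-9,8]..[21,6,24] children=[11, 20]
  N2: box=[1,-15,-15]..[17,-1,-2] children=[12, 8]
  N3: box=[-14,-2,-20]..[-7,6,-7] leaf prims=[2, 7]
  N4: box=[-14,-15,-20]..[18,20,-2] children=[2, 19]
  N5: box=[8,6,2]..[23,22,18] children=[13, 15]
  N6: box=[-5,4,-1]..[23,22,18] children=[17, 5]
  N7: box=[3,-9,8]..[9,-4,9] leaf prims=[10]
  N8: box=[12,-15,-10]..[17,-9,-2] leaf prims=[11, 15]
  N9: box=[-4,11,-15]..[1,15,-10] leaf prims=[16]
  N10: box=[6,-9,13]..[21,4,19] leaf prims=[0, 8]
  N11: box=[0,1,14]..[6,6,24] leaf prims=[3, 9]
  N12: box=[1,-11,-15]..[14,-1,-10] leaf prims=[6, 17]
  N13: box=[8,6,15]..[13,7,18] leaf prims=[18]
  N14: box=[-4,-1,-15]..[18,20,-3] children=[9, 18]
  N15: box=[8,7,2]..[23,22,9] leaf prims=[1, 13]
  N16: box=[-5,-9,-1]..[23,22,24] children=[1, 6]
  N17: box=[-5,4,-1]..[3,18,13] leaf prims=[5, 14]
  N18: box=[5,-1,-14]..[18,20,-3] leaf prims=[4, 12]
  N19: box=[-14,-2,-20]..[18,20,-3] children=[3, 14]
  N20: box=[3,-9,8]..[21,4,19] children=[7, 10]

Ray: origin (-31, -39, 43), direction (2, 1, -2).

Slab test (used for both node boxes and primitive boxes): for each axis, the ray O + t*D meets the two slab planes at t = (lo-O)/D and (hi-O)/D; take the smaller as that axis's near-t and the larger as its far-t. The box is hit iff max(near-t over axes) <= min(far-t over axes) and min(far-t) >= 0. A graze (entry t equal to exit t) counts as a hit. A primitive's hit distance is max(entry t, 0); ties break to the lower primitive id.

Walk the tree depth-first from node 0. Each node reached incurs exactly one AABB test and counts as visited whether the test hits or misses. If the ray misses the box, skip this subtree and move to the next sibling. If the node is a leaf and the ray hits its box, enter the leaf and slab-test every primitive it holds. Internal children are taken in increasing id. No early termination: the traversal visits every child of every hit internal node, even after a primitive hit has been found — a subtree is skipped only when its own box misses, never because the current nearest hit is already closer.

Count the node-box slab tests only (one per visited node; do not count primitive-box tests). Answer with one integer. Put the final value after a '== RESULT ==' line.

Trace the traversal:
N0 x:[17/2,27] y:[24,61] z:[19/2,63/2] -> hit [24,27], descend [4, 16]
  N4 x:[17/2,49/2] y:[24,59] z:[45/2,63/2] -> hit [24,49/2], descend [2, 19]
    N2 x:[16,24] y:[24,38] z:[45/2,29] -> hit [24,24], descend [8, 12]
      N8 x:[43/2,24] y:[24,30] z:[45/2,53/2] -> hit [24,24] leaf, test {P11(miss), P15@t=24}
      N12 x:[16,45/2] y:[28,38] z:[53/2,29] -> miss, prune
    N19 x:[17/2,49/2] y:[37,59] z:[23,63/2] -> miss, prune
  N16 x:[13,27] y:[30,61] z:[19/2,22] -> miss, prune

Visited [0, 4, 2, 8, 12, 19, 16]. Tests: 7 box, 1 leaf. Nearest: P15.

== RESULT ==
7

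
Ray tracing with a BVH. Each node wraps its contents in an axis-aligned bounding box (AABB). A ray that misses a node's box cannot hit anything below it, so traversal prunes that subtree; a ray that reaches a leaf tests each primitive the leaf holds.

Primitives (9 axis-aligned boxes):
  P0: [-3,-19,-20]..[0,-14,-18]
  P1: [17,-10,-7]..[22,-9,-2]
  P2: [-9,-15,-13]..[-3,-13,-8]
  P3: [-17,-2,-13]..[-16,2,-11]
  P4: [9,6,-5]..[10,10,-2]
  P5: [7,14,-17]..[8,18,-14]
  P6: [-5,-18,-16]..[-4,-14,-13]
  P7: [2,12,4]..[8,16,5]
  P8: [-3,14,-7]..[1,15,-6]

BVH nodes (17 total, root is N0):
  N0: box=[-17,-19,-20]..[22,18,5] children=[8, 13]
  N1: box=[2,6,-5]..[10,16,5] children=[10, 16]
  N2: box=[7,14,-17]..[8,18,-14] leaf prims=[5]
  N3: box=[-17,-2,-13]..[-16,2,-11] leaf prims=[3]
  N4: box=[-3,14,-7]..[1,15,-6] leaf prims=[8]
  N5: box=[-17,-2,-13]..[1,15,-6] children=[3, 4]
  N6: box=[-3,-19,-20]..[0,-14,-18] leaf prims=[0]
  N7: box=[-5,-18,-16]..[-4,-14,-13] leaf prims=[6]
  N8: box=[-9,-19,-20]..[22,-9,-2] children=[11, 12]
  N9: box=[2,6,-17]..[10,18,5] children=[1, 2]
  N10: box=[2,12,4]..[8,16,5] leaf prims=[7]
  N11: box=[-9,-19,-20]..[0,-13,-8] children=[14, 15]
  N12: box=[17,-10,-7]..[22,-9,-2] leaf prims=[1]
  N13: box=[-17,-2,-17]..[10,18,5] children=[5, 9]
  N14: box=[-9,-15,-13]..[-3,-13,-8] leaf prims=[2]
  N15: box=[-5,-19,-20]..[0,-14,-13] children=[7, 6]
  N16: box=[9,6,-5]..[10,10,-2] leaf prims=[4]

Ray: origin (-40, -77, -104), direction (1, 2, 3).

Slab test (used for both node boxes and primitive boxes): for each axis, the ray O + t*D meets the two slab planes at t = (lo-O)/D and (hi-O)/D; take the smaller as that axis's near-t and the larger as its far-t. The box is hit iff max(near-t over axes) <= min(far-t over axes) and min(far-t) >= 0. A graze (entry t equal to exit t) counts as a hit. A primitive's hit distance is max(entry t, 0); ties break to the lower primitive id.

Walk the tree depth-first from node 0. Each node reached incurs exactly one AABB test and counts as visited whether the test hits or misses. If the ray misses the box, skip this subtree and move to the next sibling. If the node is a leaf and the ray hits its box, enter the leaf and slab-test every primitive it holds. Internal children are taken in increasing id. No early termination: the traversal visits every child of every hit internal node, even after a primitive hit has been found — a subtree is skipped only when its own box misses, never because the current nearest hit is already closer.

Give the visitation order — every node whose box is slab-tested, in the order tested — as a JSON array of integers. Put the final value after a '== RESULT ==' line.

Trace the traversal:
N0 x:[23,62] y:[29,95/2] z:[28,109/3] -> hit [29,109/3], descend [8, 13]
  N8 x:[31,62] y:[29,34] z:[28,34] -> hit [31,34], descend [11, 12]
    N11 x:[31,40] y:[29,32] z:[28,32] -> hit [31,32], descend [14, 15]
      N14 x:[31,37] y:[31,32] z:[91/3,32] -> hit [31,32] leaf, test {P2@t=31}
      N15 x:[35,40] y:[29,63/2] z:[28,91/3] -> miss, prune
    N12 x:[57,62] y:[67/2,34] z:[97/3,34] -> miss, prune
  N13 x:[23,50] y:[75/2,95/2] z:[29,109/3] -> miss, prune

order=[0, 8, 11, 14, 15, 12, 13]  |boxes|=7  |leaves|=1  hit=P2

== RESULT ==
[0, 8, 11, 14, 15, 12, 13]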